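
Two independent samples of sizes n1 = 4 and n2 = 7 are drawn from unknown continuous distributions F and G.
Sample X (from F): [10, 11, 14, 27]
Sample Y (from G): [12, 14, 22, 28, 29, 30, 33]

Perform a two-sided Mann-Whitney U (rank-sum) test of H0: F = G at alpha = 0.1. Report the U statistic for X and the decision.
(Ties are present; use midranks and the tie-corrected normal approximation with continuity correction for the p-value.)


Step 1: Combine and sort all 11 observations; assign midranks.
sorted (value, group): (10,X), (11,X), (12,Y), (14,X), (14,Y), (22,Y), (27,X), (28,Y), (29,Y), (30,Y), (33,Y)
ranks: 10->1, 11->2, 12->3, 14->4.5, 14->4.5, 22->6, 27->7, 28->8, 29->9, 30->10, 33->11
Step 2: Rank sum for X: R1 = 1 + 2 + 4.5 + 7 = 14.5.
Step 3: U_X = R1 - n1(n1+1)/2 = 14.5 - 4*5/2 = 14.5 - 10 = 4.5.
       U_Y = n1*n2 - U_X = 28 - 4.5 = 23.5.
Step 4: Ties are present, so use the tie-corrected normal approximation (with continuity correction) for the p-value.
Step 5: p-value = 0.088247; compare to alpha = 0.1. reject H0.

U_X = 4.5, p = 0.088247, reject H0 at alpha = 0.1.


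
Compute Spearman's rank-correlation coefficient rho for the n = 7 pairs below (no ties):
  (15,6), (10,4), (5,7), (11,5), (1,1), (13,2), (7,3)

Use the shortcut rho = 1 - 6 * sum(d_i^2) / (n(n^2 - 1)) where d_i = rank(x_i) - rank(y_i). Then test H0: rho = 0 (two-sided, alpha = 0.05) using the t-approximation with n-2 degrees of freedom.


Step 1: Rank x and y separately (midranks; no ties here).
rank(x): 15->7, 10->4, 5->2, 11->5, 1->1, 13->6, 7->3
rank(y): 6->6, 4->4, 7->7, 5->5, 1->1, 2->2, 3->3
Step 2: d_i = R_x(i) - R_y(i); compute d_i^2.
  (7-6)^2=1, (4-4)^2=0, (2-7)^2=25, (5-5)^2=0, (1-1)^2=0, (6-2)^2=16, (3-3)^2=0
sum(d^2) = 42.
Step 3: rho = 1 - 6*42 / (7*(7^2 - 1)) = 1 - 252/336 = 0.250000.
Step 4: Under H0, t = rho * sqrt((n-2)/(1-rho^2)) = 0.5774 ~ t(5).
Step 5: Two-sided p-value from the t-distribution with 5 df = 0.588724.
Step 6: alpha = 0.05. fail to reject H0.

rho = 0.2500, p = 0.588724, fail to reject H0 at alpha = 0.05.


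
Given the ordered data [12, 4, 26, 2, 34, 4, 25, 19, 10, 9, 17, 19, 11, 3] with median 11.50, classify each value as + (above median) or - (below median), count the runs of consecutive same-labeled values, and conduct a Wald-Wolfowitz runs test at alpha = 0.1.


Step 1: Compute median = 11.50; label A = above, B = below.
Labels in order: ABABABAABBAABB  (n_A = 7, n_B = 7)
Step 2: Count runs R = 10.
Step 3: Under H0 (random ordering), E[R] = 2*n_A*n_B/(n_A+n_B) + 1 = 2*7*7/14 + 1 = 8.0000.
        Var[R] = 2*n_A*n_B*(2*n_A*n_B - n_A - n_B) / ((n_A+n_B)^2 * (n_A+n_B-1)) = 8232/2548 = 3.2308.
        SD[R] = 1.7974.
Step 4: Continuity-corrected z = (R - 0.5 - E[R]) / SD[R] = (10 - 0.5 - 8.0000) / 1.7974 = 0.8345.
Step 5: Two-sided p-value via normal approximation = 2*(1 - Phi(|z|)) = 0.403986.
Step 6: alpha = 0.1. fail to reject H0.

R = 10, z = 0.8345, p = 0.403986, fail to reject H0.


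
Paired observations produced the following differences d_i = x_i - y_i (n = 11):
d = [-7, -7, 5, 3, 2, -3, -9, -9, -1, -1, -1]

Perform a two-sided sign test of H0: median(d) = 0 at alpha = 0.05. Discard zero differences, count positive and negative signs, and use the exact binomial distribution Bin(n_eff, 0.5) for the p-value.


Step 1: Discard zero differences. Original n = 11; n_eff = number of nonzero differences = 11.
Nonzero differences (with sign): -7, -7, +5, +3, +2, -3, -9, -9, -1, -1, -1
Step 2: Count signs: positive = 3, negative = 8.
Step 3: Under H0: P(positive) = 0.5, so the number of positives S ~ Bin(11, 0.5).
Step 4: Two-sided exact p-value = sum of Bin(11,0.5) probabilities at or below the observed probability = 0.226562.
Step 5: alpha = 0.05. fail to reject H0.

n_eff = 11, pos = 3, neg = 8, p = 0.226562, fail to reject H0.


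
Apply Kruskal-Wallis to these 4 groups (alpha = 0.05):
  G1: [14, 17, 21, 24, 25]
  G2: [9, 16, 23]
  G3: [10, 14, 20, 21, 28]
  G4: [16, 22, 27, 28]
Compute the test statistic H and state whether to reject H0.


Step 1: Combine all N = 17 observations and assign midranks.
sorted (value, group, rank): (9,G2,1), (10,G3,2), (14,G1,3.5), (14,G3,3.5), (16,G2,5.5), (16,G4,5.5), (17,G1,7), (20,G3,8), (21,G1,9.5), (21,G3,9.5), (22,G4,11), (23,G2,12), (24,G1,13), (25,G1,14), (27,G4,15), (28,G3,16.5), (28,G4,16.5)
Step 2: Sum ranks within each group.
R_1 = 47 (n_1 = 5)
R_2 = 18.5 (n_2 = 3)
R_3 = 39.5 (n_3 = 5)
R_4 = 48 (n_4 = 4)
Step 3: H = 12/(N(N+1)) * sum(R_i^2/n_i) - 3(N+1)
     = 12/(17*18) * (47^2/5 + 18.5^2/3 + 39.5^2/5 + 48^2/4) - 3*18
     = 0.039216 * 1443.93 - 54
     = 2.624837.
Step 4: Ties present; correction factor C = 1 - 24/(17^3 - 17) = 0.995098. Corrected H = 2.624837 / 0.995098 = 2.637767.
Step 5: Under H0, H ~ chi^2(3); p-value = 0.450907.
Step 6: alpha = 0.05. fail to reject H0.

H = 2.6378, df = 3, p = 0.450907, fail to reject H0.


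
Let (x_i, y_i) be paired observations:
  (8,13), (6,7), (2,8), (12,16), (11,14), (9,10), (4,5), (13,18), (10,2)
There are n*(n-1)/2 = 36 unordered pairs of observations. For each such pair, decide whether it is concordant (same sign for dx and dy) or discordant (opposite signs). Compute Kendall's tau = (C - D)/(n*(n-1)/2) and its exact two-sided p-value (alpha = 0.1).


Step 1: Enumerate the 36 unordered pairs (i,j) with i<j and classify each by sign(x_j-x_i) * sign(y_j-y_i).
  (1,2):dx=-2,dy=-6->C; (1,3):dx=-6,dy=-5->C; (1,4):dx=+4,dy=+3->C; (1,5):dx=+3,dy=+1->C
  (1,6):dx=+1,dy=-3->D; (1,7):dx=-4,dy=-8->C; (1,8):dx=+5,dy=+5->C; (1,9):dx=+2,dy=-11->D
  (2,3):dx=-4,dy=+1->D; (2,4):dx=+6,dy=+9->C; (2,5):dx=+5,dy=+7->C; (2,6):dx=+3,dy=+3->C
  (2,7):dx=-2,dy=-2->C; (2,8):dx=+7,dy=+11->C; (2,9):dx=+4,dy=-5->D; (3,4):dx=+10,dy=+8->C
  (3,5):dx=+9,dy=+6->C; (3,6):dx=+7,dy=+2->C; (3,7):dx=+2,dy=-3->D; (3,8):dx=+11,dy=+10->C
  (3,9):dx=+8,dy=-6->D; (4,5):dx=-1,dy=-2->C; (4,6):dx=-3,dy=-6->C; (4,7):dx=-8,dy=-11->C
  (4,8):dx=+1,dy=+2->C; (4,9):dx=-2,dy=-14->C; (5,6):dx=-2,dy=-4->C; (5,7):dx=-7,dy=-9->C
  (5,8):dx=+2,dy=+4->C; (5,9):dx=-1,dy=-12->C; (6,7):dx=-5,dy=-5->C; (6,8):dx=+4,dy=+8->C
  (6,9):dx=+1,dy=-8->D; (7,8):dx=+9,dy=+13->C; (7,9):dx=+6,dy=-3->D; (8,9):dx=-3,dy=-16->C
Step 2: C = 28, D = 8, total pairs = 36.
Step 3: tau = (C - D)/(n(n-1)/2) = (28 - 8)/36 = 0.555556.
Step 4: Exact two-sided p-value (enumerate n! = 362880 permutations of y under H0): p = 0.044615.
Step 5: alpha = 0.1. reject H0.

tau_b = 0.5556 (C=28, D=8), p = 0.044615, reject H0.


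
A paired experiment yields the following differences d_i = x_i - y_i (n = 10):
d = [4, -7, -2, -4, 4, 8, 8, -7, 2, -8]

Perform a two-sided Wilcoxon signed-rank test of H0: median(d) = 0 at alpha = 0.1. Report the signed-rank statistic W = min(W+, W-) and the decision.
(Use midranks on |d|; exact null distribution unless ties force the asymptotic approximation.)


Step 1: Drop any zero differences (none here) and take |d_i|.
|d| = [4, 7, 2, 4, 4, 8, 8, 7, 2, 8]
Step 2: Midrank |d_i| (ties get averaged ranks).
ranks: |4|->4, |7|->6.5, |2|->1.5, |4|->4, |4|->4, |8|->9, |8|->9, |7|->6.5, |2|->1.5, |8|->9
Step 3: Attach original signs; sum ranks with positive sign and with negative sign.
W+ = 4 + 4 + 9 + 9 + 1.5 = 27.5
W- = 6.5 + 1.5 + 4 + 6.5 + 9 = 27.5
(Check: W+ + W- = 55 should equal n(n+1)/2 = 55.)
Step 4: Test statistic W = min(W+, W-) = 27.5.
Step 5: Ties in |d|, so use the tie-corrected normal approximation.
        E[W] = n(n+1)/4 = 10*11/4 = 27.5.
        Tie groups: |d|=2 (t=2), |d|=4 (t=3), |d|=7 (t=2), |d|=8 (t=3); sum(t^3 - t) = 60.
        Var[W] = n(n+1)(2n+1)/24 - sum(t^3-t)/48 = 2310/24 - 60/48 = 95.
        z = (W - E[W]) / sqrt(Var[W]) = (27.5 - 27.5) / 9.7468 = 0.0000.
        Two-sided p = 2*Phi(z) = 1.000000.
Step 6: alpha = 0.1. fail to reject H0.

W+ = 27.5, W- = 27.5, W = min = 27.5, p = 1.000000, fail to reject H0.


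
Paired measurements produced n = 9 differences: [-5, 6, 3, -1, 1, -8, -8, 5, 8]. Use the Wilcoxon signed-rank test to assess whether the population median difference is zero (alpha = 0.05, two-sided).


Step 1: Drop any zero differences (none here) and take |d_i|.
|d| = [5, 6, 3, 1, 1, 8, 8, 5, 8]
Step 2: Midrank |d_i| (ties get averaged ranks).
ranks: |5|->4.5, |6|->6, |3|->3, |1|->1.5, |1|->1.5, |8|->8, |8|->8, |5|->4.5, |8|->8
Step 3: Attach original signs; sum ranks with positive sign and with negative sign.
W+ = 6 + 3 + 1.5 + 4.5 + 8 = 23
W- = 4.5 + 1.5 + 8 + 8 = 22
(Check: W+ + W- = 45 should equal n(n+1)/2 = 45.)
Step 4: Test statistic W = min(W+, W-) = 22.
Step 5: Ties in |d|, so use the tie-corrected normal approximation.
        E[W] = n(n+1)/4 = 9*10/4 = 22.5.
        Tie groups: |d|=1 (t=2), |d|=5 (t=2), |d|=8 (t=3); sum(t^3 - t) = 36.
        Var[W] = n(n+1)(2n+1)/24 - sum(t^3-t)/48 = 1710/24 - 36/48 = 70.5.
        z = (W - E[W]) / sqrt(Var[W]) = (22 - 22.5) / 8.3964 = -0.0595.
        Two-sided p = 2*Phi(z) = 0.952515.
Step 6: alpha = 0.05. fail to reject H0.

W+ = 23, W- = 22, W = min = 22, p = 0.952515, fail to reject H0.


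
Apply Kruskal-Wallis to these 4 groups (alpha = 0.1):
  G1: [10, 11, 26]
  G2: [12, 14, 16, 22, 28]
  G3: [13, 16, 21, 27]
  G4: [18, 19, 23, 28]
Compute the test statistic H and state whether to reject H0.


Step 1: Combine all N = 16 observations and assign midranks.
sorted (value, group, rank): (10,G1,1), (11,G1,2), (12,G2,3), (13,G3,4), (14,G2,5), (16,G2,6.5), (16,G3,6.5), (18,G4,8), (19,G4,9), (21,G3,10), (22,G2,11), (23,G4,12), (26,G1,13), (27,G3,14), (28,G2,15.5), (28,G4,15.5)
Step 2: Sum ranks within each group.
R_1 = 16 (n_1 = 3)
R_2 = 41 (n_2 = 5)
R_3 = 34.5 (n_3 = 4)
R_4 = 44.5 (n_4 = 4)
Step 3: H = 12/(N(N+1)) * sum(R_i^2/n_i) - 3(N+1)
     = 12/(16*17) * (16^2/3 + 41^2/5 + 34.5^2/4 + 44.5^2/4) - 3*17
     = 0.044118 * 1214.16 - 51
     = 2.565809.
Step 4: Ties present; correction factor C = 1 - 12/(16^3 - 16) = 0.997059. Corrected H = 2.565809 / 0.997059 = 2.573378.
Step 5: Under H0, H ~ chi^2(3); p-value = 0.462176.
Step 6: alpha = 0.1. fail to reject H0.

H = 2.5734, df = 3, p = 0.462176, fail to reject H0.


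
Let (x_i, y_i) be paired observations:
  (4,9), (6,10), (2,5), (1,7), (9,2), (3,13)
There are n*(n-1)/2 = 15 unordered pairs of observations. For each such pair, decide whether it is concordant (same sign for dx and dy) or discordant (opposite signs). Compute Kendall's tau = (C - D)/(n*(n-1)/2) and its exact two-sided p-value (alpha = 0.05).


Step 1: Enumerate the 15 unordered pairs (i,j) with i<j and classify each by sign(x_j-x_i) * sign(y_j-y_i).
  (1,2):dx=+2,dy=+1->C; (1,3):dx=-2,dy=-4->C; (1,4):dx=-3,dy=-2->C; (1,5):dx=+5,dy=-7->D
  (1,6):dx=-1,dy=+4->D; (2,3):dx=-4,dy=-5->C; (2,4):dx=-5,dy=-3->C; (2,5):dx=+3,dy=-8->D
  (2,6):dx=-3,dy=+3->D; (3,4):dx=-1,dy=+2->D; (3,5):dx=+7,dy=-3->D; (3,6):dx=+1,dy=+8->C
  (4,5):dx=+8,dy=-5->D; (4,6):dx=+2,dy=+6->C; (5,6):dx=-6,dy=+11->D
Step 2: C = 7, D = 8, total pairs = 15.
Step 3: tau = (C - D)/(n(n-1)/2) = (7 - 8)/15 = -0.066667.
Step 4: Exact two-sided p-value (enumerate n! = 720 permutations of y under H0): p = 1.000000.
Step 5: alpha = 0.05. fail to reject H0.

tau_b = -0.0667 (C=7, D=8), p = 1.000000, fail to reject H0.


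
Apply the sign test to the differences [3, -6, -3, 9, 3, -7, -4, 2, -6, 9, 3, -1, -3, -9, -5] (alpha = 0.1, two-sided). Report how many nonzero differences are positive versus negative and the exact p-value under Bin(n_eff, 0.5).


Step 1: Discard zero differences. Original n = 15; n_eff = number of nonzero differences = 15.
Nonzero differences (with sign): +3, -6, -3, +9, +3, -7, -4, +2, -6, +9, +3, -1, -3, -9, -5
Step 2: Count signs: positive = 6, negative = 9.
Step 3: Under H0: P(positive) = 0.5, so the number of positives S ~ Bin(15, 0.5).
Step 4: Two-sided exact p-value = sum of Bin(15,0.5) probabilities at or below the observed probability = 0.607239.
Step 5: alpha = 0.1. fail to reject H0.

n_eff = 15, pos = 6, neg = 9, p = 0.607239, fail to reject H0.


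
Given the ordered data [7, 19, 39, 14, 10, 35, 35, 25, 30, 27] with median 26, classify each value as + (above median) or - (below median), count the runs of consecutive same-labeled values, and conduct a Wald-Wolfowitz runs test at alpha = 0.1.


Step 1: Compute median = 26; label A = above, B = below.
Labels in order: BBABBAABAA  (n_A = 5, n_B = 5)
Step 2: Count runs R = 6.
Step 3: Under H0 (random ordering), E[R] = 2*n_A*n_B/(n_A+n_B) + 1 = 2*5*5/10 + 1 = 6.0000.
        Var[R] = 2*n_A*n_B*(2*n_A*n_B - n_A - n_B) / ((n_A+n_B)^2 * (n_A+n_B-1)) = 2000/900 = 2.2222.
        SD[R] = 1.4907.
Step 4: R = E[R], so z = 0 with no continuity correction.
Step 5: Two-sided p-value via normal approximation = 2*(1 - Phi(|z|)) = 1.000000.
Step 6: alpha = 0.1. fail to reject H0.

R = 6, z = 0.0000, p = 1.000000, fail to reject H0.


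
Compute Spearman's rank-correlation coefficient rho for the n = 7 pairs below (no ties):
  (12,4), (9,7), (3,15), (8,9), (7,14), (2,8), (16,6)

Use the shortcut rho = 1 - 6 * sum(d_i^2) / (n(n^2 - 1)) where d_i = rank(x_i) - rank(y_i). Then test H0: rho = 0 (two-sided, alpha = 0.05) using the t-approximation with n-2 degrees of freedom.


Step 1: Rank x and y separately (midranks; no ties here).
rank(x): 12->6, 9->5, 3->2, 8->4, 7->3, 2->1, 16->7
rank(y): 4->1, 7->3, 15->7, 9->5, 14->6, 8->4, 6->2
Step 2: d_i = R_x(i) - R_y(i); compute d_i^2.
  (6-1)^2=25, (5-3)^2=4, (2-7)^2=25, (4-5)^2=1, (3-6)^2=9, (1-4)^2=9, (7-2)^2=25
sum(d^2) = 98.
Step 3: rho = 1 - 6*98 / (7*(7^2 - 1)) = 1 - 588/336 = -0.750000.
Step 4: Under H0, t = rho * sqrt((n-2)/(1-rho^2)) = -2.5355 ~ t(5).
Step 5: Two-sided p-value from the t-distribution with 5 df = 0.052181.
Step 6: alpha = 0.05. fail to reject H0.

rho = -0.7500, p = 0.052181, fail to reject H0 at alpha = 0.05.


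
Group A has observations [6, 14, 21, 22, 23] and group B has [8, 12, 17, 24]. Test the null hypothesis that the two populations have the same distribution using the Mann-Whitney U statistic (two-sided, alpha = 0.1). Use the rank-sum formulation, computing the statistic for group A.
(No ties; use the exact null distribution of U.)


Step 1: Combine and sort all 9 observations; assign midranks.
sorted (value, group): (6,X), (8,Y), (12,Y), (14,X), (17,Y), (21,X), (22,X), (23,X), (24,Y)
ranks: 6->1, 8->2, 12->3, 14->4, 17->5, 21->6, 22->7, 23->8, 24->9
Step 2: Rank sum for X: R1 = 1 + 4 + 6 + 7 + 8 = 26.
Step 3: U_X = R1 - n1(n1+1)/2 = 26 - 5*6/2 = 26 - 15 = 11.
       U_Y = n1*n2 - U_X = 20 - 11 = 9.
Step 4: No ties, so the exact null distribution of U (based on enumerating the C(9,5) = 126 equally likely rank assignments) gives the two-sided p-value.
Step 5: p-value = 0.904762; compare to alpha = 0.1. fail to reject H0.

U_X = 11, p = 0.904762, fail to reject H0 at alpha = 0.1.


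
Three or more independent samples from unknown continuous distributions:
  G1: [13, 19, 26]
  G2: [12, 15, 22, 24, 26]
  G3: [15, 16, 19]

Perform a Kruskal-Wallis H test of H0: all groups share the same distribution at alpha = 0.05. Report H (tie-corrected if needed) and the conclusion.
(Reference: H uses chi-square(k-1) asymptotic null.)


Step 1: Combine all N = 11 observations and assign midranks.
sorted (value, group, rank): (12,G2,1), (13,G1,2), (15,G2,3.5), (15,G3,3.5), (16,G3,5), (19,G1,6.5), (19,G3,6.5), (22,G2,8), (24,G2,9), (26,G1,10.5), (26,G2,10.5)
Step 2: Sum ranks within each group.
R_1 = 19 (n_1 = 3)
R_2 = 32 (n_2 = 5)
R_3 = 15 (n_3 = 3)
Step 3: H = 12/(N(N+1)) * sum(R_i^2/n_i) - 3(N+1)
     = 12/(11*12) * (19^2/3 + 32^2/5 + 15^2/3) - 3*12
     = 0.090909 * 400.133 - 36
     = 0.375758.
Step 4: Ties present; correction factor C = 1 - 18/(11^3 - 11) = 0.986364. Corrected H = 0.375758 / 0.986364 = 0.380952.
Step 5: Under H0, H ~ chi^2(2); p-value = 0.826565.
Step 6: alpha = 0.05. fail to reject H0.

H = 0.3810, df = 2, p = 0.826565, fail to reject H0.


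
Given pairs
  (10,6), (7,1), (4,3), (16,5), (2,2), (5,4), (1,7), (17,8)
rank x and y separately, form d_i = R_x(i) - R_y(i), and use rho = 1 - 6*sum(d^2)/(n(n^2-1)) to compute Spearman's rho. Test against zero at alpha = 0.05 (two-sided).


Step 1: Rank x and y separately (midranks; no ties here).
rank(x): 10->6, 7->5, 4->3, 16->7, 2->2, 5->4, 1->1, 17->8
rank(y): 6->6, 1->1, 3->3, 5->5, 2->2, 4->4, 7->7, 8->8
Step 2: d_i = R_x(i) - R_y(i); compute d_i^2.
  (6-6)^2=0, (5-1)^2=16, (3-3)^2=0, (7-5)^2=4, (2-2)^2=0, (4-4)^2=0, (1-7)^2=36, (8-8)^2=0
sum(d^2) = 56.
Step 3: rho = 1 - 6*56 / (8*(8^2 - 1)) = 1 - 336/504 = 0.333333.
Step 4: Under H0, t = rho * sqrt((n-2)/(1-rho^2)) = 0.8660 ~ t(6).
Step 5: Two-sided p-value from the t-distribution with 6 df = 0.419753.
Step 6: alpha = 0.05. fail to reject H0.

rho = 0.3333, p = 0.419753, fail to reject H0 at alpha = 0.05.


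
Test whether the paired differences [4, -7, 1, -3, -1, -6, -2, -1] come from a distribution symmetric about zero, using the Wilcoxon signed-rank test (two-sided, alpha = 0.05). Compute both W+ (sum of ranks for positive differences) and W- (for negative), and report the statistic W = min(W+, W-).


Step 1: Drop any zero differences (none here) and take |d_i|.
|d| = [4, 7, 1, 3, 1, 6, 2, 1]
Step 2: Midrank |d_i| (ties get averaged ranks).
ranks: |4|->6, |7|->8, |1|->2, |3|->5, |1|->2, |6|->7, |2|->4, |1|->2
Step 3: Attach original signs; sum ranks with positive sign and with negative sign.
W+ = 6 + 2 = 8
W- = 8 + 5 + 2 + 7 + 4 + 2 = 28
(Check: W+ + W- = 36 should equal n(n+1)/2 = 36.)
Step 4: Test statistic W = min(W+, W-) = 8.
Step 5: Ties in |d|, so use the tie-corrected normal approximation.
        E[W] = n(n+1)/4 = 8*9/4 = 18.
        Tie groups: |d|=1 (t=3); sum(t^3 - t) = 24.
        Var[W] = n(n+1)(2n+1)/24 - sum(t^3-t)/48 = 1224/24 - 24/48 = 50.5.
        z = (W - E[W]) / sqrt(Var[W]) = (8 - 18) / 7.1063 = -1.4072.
        Two-sided p = 2*Phi(z) = 0.159370.
Step 6: alpha = 0.05. fail to reject H0.

W+ = 8, W- = 28, W = min = 8, p = 0.159370, fail to reject H0.


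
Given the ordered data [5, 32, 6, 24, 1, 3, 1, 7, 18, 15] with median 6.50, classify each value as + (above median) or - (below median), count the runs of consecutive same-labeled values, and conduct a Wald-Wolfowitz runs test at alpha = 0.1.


Step 1: Compute median = 6.50; label A = above, B = below.
Labels in order: BABABBBAAA  (n_A = 5, n_B = 5)
Step 2: Count runs R = 6.
Step 3: Under H0 (random ordering), E[R] = 2*n_A*n_B/(n_A+n_B) + 1 = 2*5*5/10 + 1 = 6.0000.
        Var[R] = 2*n_A*n_B*(2*n_A*n_B - n_A - n_B) / ((n_A+n_B)^2 * (n_A+n_B-1)) = 2000/900 = 2.2222.
        SD[R] = 1.4907.
Step 4: R = E[R], so z = 0 with no continuity correction.
Step 5: Two-sided p-value via normal approximation = 2*(1 - Phi(|z|)) = 1.000000.
Step 6: alpha = 0.1. fail to reject H0.

R = 6, z = 0.0000, p = 1.000000, fail to reject H0.


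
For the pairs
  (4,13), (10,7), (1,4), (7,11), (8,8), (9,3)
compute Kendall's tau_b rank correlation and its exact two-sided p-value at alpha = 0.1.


Step 1: Enumerate the 15 unordered pairs (i,j) with i<j and classify each by sign(x_j-x_i) * sign(y_j-y_i).
  (1,2):dx=+6,dy=-6->D; (1,3):dx=-3,dy=-9->C; (1,4):dx=+3,dy=-2->D; (1,5):dx=+4,dy=-5->D
  (1,6):dx=+5,dy=-10->D; (2,3):dx=-9,dy=-3->C; (2,4):dx=-3,dy=+4->D; (2,5):dx=-2,dy=+1->D
  (2,6):dx=-1,dy=-4->C; (3,4):dx=+6,dy=+7->C; (3,5):dx=+7,dy=+4->C; (3,6):dx=+8,dy=-1->D
  (4,5):dx=+1,dy=-3->D; (4,6):dx=+2,dy=-8->D; (5,6):dx=+1,dy=-5->D
Step 2: C = 5, D = 10, total pairs = 15.
Step 3: tau = (C - D)/(n(n-1)/2) = (5 - 10)/15 = -0.333333.
Step 4: Exact two-sided p-value (enumerate n! = 720 permutations of y under H0): p = 0.469444.
Step 5: alpha = 0.1. fail to reject H0.

tau_b = -0.3333 (C=5, D=10), p = 0.469444, fail to reject H0.


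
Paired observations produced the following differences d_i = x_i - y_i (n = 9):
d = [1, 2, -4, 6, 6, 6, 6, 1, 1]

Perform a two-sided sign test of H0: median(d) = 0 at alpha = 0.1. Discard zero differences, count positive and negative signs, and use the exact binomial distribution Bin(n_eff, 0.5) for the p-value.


Step 1: Discard zero differences. Original n = 9; n_eff = number of nonzero differences = 9.
Nonzero differences (with sign): +1, +2, -4, +6, +6, +6, +6, +1, +1
Step 2: Count signs: positive = 8, negative = 1.
Step 3: Under H0: P(positive) = 0.5, so the number of positives S ~ Bin(9, 0.5).
Step 4: Two-sided exact p-value = sum of Bin(9,0.5) probabilities at or below the observed probability = 0.039062.
Step 5: alpha = 0.1. reject H0.

n_eff = 9, pos = 8, neg = 1, p = 0.039062, reject H0.


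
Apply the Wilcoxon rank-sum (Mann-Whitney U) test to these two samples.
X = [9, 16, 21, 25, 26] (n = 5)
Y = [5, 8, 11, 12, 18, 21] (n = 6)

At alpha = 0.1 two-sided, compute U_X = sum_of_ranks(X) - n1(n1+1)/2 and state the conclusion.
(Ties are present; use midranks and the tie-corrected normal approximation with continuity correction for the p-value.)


Step 1: Combine and sort all 11 observations; assign midranks.
sorted (value, group): (5,Y), (8,Y), (9,X), (11,Y), (12,Y), (16,X), (18,Y), (21,X), (21,Y), (25,X), (26,X)
ranks: 5->1, 8->2, 9->3, 11->4, 12->5, 16->6, 18->7, 21->8.5, 21->8.5, 25->10, 26->11
Step 2: Rank sum for X: R1 = 3 + 6 + 8.5 + 10 + 11 = 38.5.
Step 3: U_X = R1 - n1(n1+1)/2 = 38.5 - 5*6/2 = 38.5 - 15 = 23.5.
       U_Y = n1*n2 - U_X = 30 - 23.5 = 6.5.
Step 4: Ties are present, so use the tie-corrected normal approximation (with continuity correction) for the p-value.
Step 5: p-value = 0.143215; compare to alpha = 0.1. fail to reject H0.

U_X = 23.5, p = 0.143215, fail to reject H0 at alpha = 0.1.


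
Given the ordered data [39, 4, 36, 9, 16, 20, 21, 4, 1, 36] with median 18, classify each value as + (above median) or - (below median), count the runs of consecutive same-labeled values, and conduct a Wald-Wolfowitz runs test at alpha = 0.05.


Step 1: Compute median = 18; label A = above, B = below.
Labels in order: ABABBAABBA  (n_A = 5, n_B = 5)
Step 2: Count runs R = 7.
Step 3: Under H0 (random ordering), E[R] = 2*n_A*n_B/(n_A+n_B) + 1 = 2*5*5/10 + 1 = 6.0000.
        Var[R] = 2*n_A*n_B*(2*n_A*n_B - n_A - n_B) / ((n_A+n_B)^2 * (n_A+n_B-1)) = 2000/900 = 2.2222.
        SD[R] = 1.4907.
Step 4: Continuity-corrected z = (R - 0.5 - E[R]) / SD[R] = (7 - 0.5 - 6.0000) / 1.4907 = 0.3354.
Step 5: Two-sided p-value via normal approximation = 2*(1 - Phi(|z|)) = 0.737316.
Step 6: alpha = 0.05. fail to reject H0.

R = 7, z = 0.3354, p = 0.737316, fail to reject H0.


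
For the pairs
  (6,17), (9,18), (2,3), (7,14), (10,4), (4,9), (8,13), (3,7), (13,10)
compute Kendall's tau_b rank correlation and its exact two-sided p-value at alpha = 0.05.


Step 1: Enumerate the 36 unordered pairs (i,j) with i<j and classify each by sign(x_j-x_i) * sign(y_j-y_i).
  (1,2):dx=+3,dy=+1->C; (1,3):dx=-4,dy=-14->C; (1,4):dx=+1,dy=-3->D; (1,5):dx=+4,dy=-13->D
  (1,6):dx=-2,dy=-8->C; (1,7):dx=+2,dy=-4->D; (1,8):dx=-3,dy=-10->C; (1,9):dx=+7,dy=-7->D
  (2,3):dx=-7,dy=-15->C; (2,4):dx=-2,dy=-4->C; (2,5):dx=+1,dy=-14->D; (2,6):dx=-5,dy=-9->C
  (2,7):dx=-1,dy=-5->C; (2,8):dx=-6,dy=-11->C; (2,9):dx=+4,dy=-8->D; (3,4):dx=+5,dy=+11->C
  (3,5):dx=+8,dy=+1->C; (3,6):dx=+2,dy=+6->C; (3,7):dx=+6,dy=+10->C; (3,8):dx=+1,dy=+4->C
  (3,9):dx=+11,dy=+7->C; (4,5):dx=+3,dy=-10->D; (4,6):dx=-3,dy=-5->C; (4,7):dx=+1,dy=-1->D
  (4,8):dx=-4,dy=-7->C; (4,9):dx=+6,dy=-4->D; (5,6):dx=-6,dy=+5->D; (5,7):dx=-2,dy=+9->D
  (5,8):dx=-7,dy=+3->D; (5,9):dx=+3,dy=+6->C; (6,7):dx=+4,dy=+4->C; (6,8):dx=-1,dy=-2->C
  (6,9):dx=+9,dy=+1->C; (7,8):dx=-5,dy=-6->C; (7,9):dx=+5,dy=-3->D; (8,9):dx=+10,dy=+3->C
Step 2: C = 23, D = 13, total pairs = 36.
Step 3: tau = (C - D)/(n(n-1)/2) = (23 - 13)/36 = 0.277778.
Step 4: Exact two-sided p-value (enumerate n! = 362880 permutations of y under H0): p = 0.358488.
Step 5: alpha = 0.05. fail to reject H0.

tau_b = 0.2778 (C=23, D=13), p = 0.358488, fail to reject H0.


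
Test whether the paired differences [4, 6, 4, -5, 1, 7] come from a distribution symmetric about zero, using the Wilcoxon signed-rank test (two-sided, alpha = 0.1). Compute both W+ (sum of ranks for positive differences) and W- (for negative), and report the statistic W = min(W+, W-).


Step 1: Drop any zero differences (none here) and take |d_i|.
|d| = [4, 6, 4, 5, 1, 7]
Step 2: Midrank |d_i| (ties get averaged ranks).
ranks: |4|->2.5, |6|->5, |4|->2.5, |5|->4, |1|->1, |7|->6
Step 3: Attach original signs; sum ranks with positive sign and with negative sign.
W+ = 2.5 + 5 + 2.5 + 1 + 6 = 17
W- = 4 = 4
(Check: W+ + W- = 21 should equal n(n+1)/2 = 21.)
Step 4: Test statistic W = min(W+, W-) = 4.
Step 5: Ties in |d|, so use the tie-corrected normal approximation.
        E[W] = n(n+1)/4 = 6*7/4 = 10.5.
        Tie groups: |d|=4 (t=2); sum(t^3 - t) = 6.
        Var[W] = n(n+1)(2n+1)/24 - sum(t^3-t)/48 = 546/24 - 6/48 = 22.625.
        z = (W - E[W]) / sqrt(Var[W]) = (4 - 10.5) / 4.7566 = -1.3665.
        Two-sided p = 2*Phi(z) = 0.171773.
Step 6: alpha = 0.1. fail to reject H0.

W+ = 17, W- = 4, W = min = 4, p = 0.171773, fail to reject H0.


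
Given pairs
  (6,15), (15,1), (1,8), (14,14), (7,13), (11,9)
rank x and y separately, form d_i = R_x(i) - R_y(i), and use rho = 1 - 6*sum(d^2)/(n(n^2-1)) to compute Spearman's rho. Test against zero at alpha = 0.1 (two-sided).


Step 1: Rank x and y separately (midranks; no ties here).
rank(x): 6->2, 15->6, 1->1, 14->5, 7->3, 11->4
rank(y): 15->6, 1->1, 8->2, 14->5, 13->4, 9->3
Step 2: d_i = R_x(i) - R_y(i); compute d_i^2.
  (2-6)^2=16, (6-1)^2=25, (1-2)^2=1, (5-5)^2=0, (3-4)^2=1, (4-3)^2=1
sum(d^2) = 44.
Step 3: rho = 1 - 6*44 / (6*(6^2 - 1)) = 1 - 264/210 = -0.257143.
Step 4: Under H0, t = rho * sqrt((n-2)/(1-rho^2)) = -0.5322 ~ t(4).
Step 5: Two-sided p-value from the t-distribution with 4 df = 0.622787.
Step 6: alpha = 0.1. fail to reject H0.

rho = -0.2571, p = 0.622787, fail to reject H0 at alpha = 0.1.


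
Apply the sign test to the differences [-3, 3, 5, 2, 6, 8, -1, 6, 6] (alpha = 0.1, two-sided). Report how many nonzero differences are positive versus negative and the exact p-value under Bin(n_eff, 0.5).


Step 1: Discard zero differences. Original n = 9; n_eff = number of nonzero differences = 9.
Nonzero differences (with sign): -3, +3, +5, +2, +6, +8, -1, +6, +6
Step 2: Count signs: positive = 7, negative = 2.
Step 3: Under H0: P(positive) = 0.5, so the number of positives S ~ Bin(9, 0.5).
Step 4: Two-sided exact p-value = sum of Bin(9,0.5) probabilities at or below the observed probability = 0.179688.
Step 5: alpha = 0.1. fail to reject H0.

n_eff = 9, pos = 7, neg = 2, p = 0.179688, fail to reject H0.


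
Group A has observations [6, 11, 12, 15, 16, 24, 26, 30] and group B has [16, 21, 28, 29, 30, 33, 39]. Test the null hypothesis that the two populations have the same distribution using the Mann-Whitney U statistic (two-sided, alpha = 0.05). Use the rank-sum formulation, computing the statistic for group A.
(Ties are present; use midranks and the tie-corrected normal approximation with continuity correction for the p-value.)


Step 1: Combine and sort all 15 observations; assign midranks.
sorted (value, group): (6,X), (11,X), (12,X), (15,X), (16,X), (16,Y), (21,Y), (24,X), (26,X), (28,Y), (29,Y), (30,X), (30,Y), (33,Y), (39,Y)
ranks: 6->1, 11->2, 12->3, 15->4, 16->5.5, 16->5.5, 21->7, 24->8, 26->9, 28->10, 29->11, 30->12.5, 30->12.5, 33->14, 39->15
Step 2: Rank sum for X: R1 = 1 + 2 + 3 + 4 + 5.5 + 8 + 9 + 12.5 = 45.
Step 3: U_X = R1 - n1(n1+1)/2 = 45 - 8*9/2 = 45 - 36 = 9.
       U_Y = n1*n2 - U_X = 56 - 9 = 47.
Step 4: Ties are present, so use the tie-corrected normal approximation (with continuity correction) for the p-value.
Step 5: p-value = 0.031969; compare to alpha = 0.05. reject H0.

U_X = 9, p = 0.031969, reject H0 at alpha = 0.05.


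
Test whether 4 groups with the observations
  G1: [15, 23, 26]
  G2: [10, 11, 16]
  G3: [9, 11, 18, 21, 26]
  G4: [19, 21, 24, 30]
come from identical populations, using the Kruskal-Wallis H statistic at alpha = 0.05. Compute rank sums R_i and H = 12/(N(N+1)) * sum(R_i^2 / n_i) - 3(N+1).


Step 1: Combine all N = 15 observations and assign midranks.
sorted (value, group, rank): (9,G3,1), (10,G2,2), (11,G2,3.5), (11,G3,3.5), (15,G1,5), (16,G2,6), (18,G3,7), (19,G4,8), (21,G3,9.5), (21,G4,9.5), (23,G1,11), (24,G4,12), (26,G1,13.5), (26,G3,13.5), (30,G4,15)
Step 2: Sum ranks within each group.
R_1 = 29.5 (n_1 = 3)
R_2 = 11.5 (n_2 = 3)
R_3 = 34.5 (n_3 = 5)
R_4 = 44.5 (n_4 = 4)
Step 3: H = 12/(N(N+1)) * sum(R_i^2/n_i) - 3(N+1)
     = 12/(15*16) * (29.5^2/3 + 11.5^2/3 + 34.5^2/5 + 44.5^2/4) - 3*16
     = 0.050000 * 1067.28 - 48
     = 5.363958.
Step 4: Ties present; correction factor C = 1 - 18/(15^3 - 15) = 0.994643. Corrected H = 5.363958 / 0.994643 = 5.392849.
Step 5: Under H0, H ~ chi^2(3); p-value = 0.145190.
Step 6: alpha = 0.05. fail to reject H0.

H = 5.3928, df = 3, p = 0.145190, fail to reject H0.


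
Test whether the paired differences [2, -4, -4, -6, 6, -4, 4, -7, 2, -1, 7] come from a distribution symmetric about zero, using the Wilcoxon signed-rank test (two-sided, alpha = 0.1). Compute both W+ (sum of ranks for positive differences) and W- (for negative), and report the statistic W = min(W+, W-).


Step 1: Drop any zero differences (none here) and take |d_i|.
|d| = [2, 4, 4, 6, 6, 4, 4, 7, 2, 1, 7]
Step 2: Midrank |d_i| (ties get averaged ranks).
ranks: |2|->2.5, |4|->5.5, |4|->5.5, |6|->8.5, |6|->8.5, |4|->5.5, |4|->5.5, |7|->10.5, |2|->2.5, |1|->1, |7|->10.5
Step 3: Attach original signs; sum ranks with positive sign and with negative sign.
W+ = 2.5 + 8.5 + 5.5 + 2.5 + 10.5 = 29.5
W- = 5.5 + 5.5 + 8.5 + 5.5 + 10.5 + 1 = 36.5
(Check: W+ + W- = 66 should equal n(n+1)/2 = 66.)
Step 4: Test statistic W = min(W+, W-) = 29.5.
Step 5: Ties in |d|, so use the tie-corrected normal approximation.
        E[W] = n(n+1)/4 = 11*12/4 = 33.
        Tie groups: |d|=2 (t=2), |d|=4 (t=4), |d|=6 (t=2), |d|=7 (t=2); sum(t^3 - t) = 78.
        Var[W] = n(n+1)(2n+1)/24 - sum(t^3-t)/48 = 3036/24 - 78/48 = 124.875.
        z = (W - E[W]) / sqrt(Var[W]) = (29.5 - 33) / 11.1747 = -0.3132.
        Two-sided p = 2*Phi(z) = 0.754124.
Step 6: alpha = 0.1. fail to reject H0.

W+ = 29.5, W- = 36.5, W = min = 29.5, p = 0.754124, fail to reject H0.


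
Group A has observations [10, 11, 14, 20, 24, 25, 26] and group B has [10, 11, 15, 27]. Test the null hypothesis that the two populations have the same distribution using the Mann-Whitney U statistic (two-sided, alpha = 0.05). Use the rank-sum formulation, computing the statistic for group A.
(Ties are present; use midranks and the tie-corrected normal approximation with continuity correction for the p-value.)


Step 1: Combine and sort all 11 observations; assign midranks.
sorted (value, group): (10,X), (10,Y), (11,X), (11,Y), (14,X), (15,Y), (20,X), (24,X), (25,X), (26,X), (27,Y)
ranks: 10->1.5, 10->1.5, 11->3.5, 11->3.5, 14->5, 15->6, 20->7, 24->8, 25->9, 26->10, 27->11
Step 2: Rank sum for X: R1 = 1.5 + 3.5 + 5 + 7 + 8 + 9 + 10 = 44.
Step 3: U_X = R1 - n1(n1+1)/2 = 44 - 7*8/2 = 44 - 28 = 16.
       U_Y = n1*n2 - U_X = 28 - 16 = 12.
Step 4: Ties are present, so use the tie-corrected normal approximation (with continuity correction) for the p-value.
Step 5: p-value = 0.775820; compare to alpha = 0.05. fail to reject H0.

U_X = 16, p = 0.775820, fail to reject H0 at alpha = 0.05.


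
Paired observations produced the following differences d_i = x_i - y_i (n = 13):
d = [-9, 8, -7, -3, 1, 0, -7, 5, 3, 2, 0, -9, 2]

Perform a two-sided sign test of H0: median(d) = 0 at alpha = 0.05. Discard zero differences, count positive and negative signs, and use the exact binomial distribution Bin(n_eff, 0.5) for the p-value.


Step 1: Discard zero differences. Original n = 13; n_eff = number of nonzero differences = 11.
Nonzero differences (with sign): -9, +8, -7, -3, +1, -7, +5, +3, +2, -9, +2
Step 2: Count signs: positive = 6, negative = 5.
Step 3: Under H0: P(positive) = 0.5, so the number of positives S ~ Bin(11, 0.5).
Step 4: Two-sided exact p-value = sum of Bin(11,0.5) probabilities at or below the observed probability = 1.000000.
Step 5: alpha = 0.05. fail to reject H0.

n_eff = 11, pos = 6, neg = 5, p = 1.000000, fail to reject H0.


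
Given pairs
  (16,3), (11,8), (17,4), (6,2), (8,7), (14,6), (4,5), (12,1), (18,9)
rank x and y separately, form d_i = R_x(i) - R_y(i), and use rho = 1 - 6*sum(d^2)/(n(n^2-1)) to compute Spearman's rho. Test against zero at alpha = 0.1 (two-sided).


Step 1: Rank x and y separately (midranks; no ties here).
rank(x): 16->7, 11->4, 17->8, 6->2, 8->3, 14->6, 4->1, 12->5, 18->9
rank(y): 3->3, 8->8, 4->4, 2->2, 7->7, 6->6, 5->5, 1->1, 9->9
Step 2: d_i = R_x(i) - R_y(i); compute d_i^2.
  (7-3)^2=16, (4-8)^2=16, (8-4)^2=16, (2-2)^2=0, (3-7)^2=16, (6-6)^2=0, (1-5)^2=16, (5-1)^2=16, (9-9)^2=0
sum(d^2) = 96.
Step 3: rho = 1 - 6*96 / (9*(9^2 - 1)) = 1 - 576/720 = 0.200000.
Step 4: Under H0, t = rho * sqrt((n-2)/(1-rho^2)) = 0.5401 ~ t(7).
Step 5: Two-sided p-value from the t-distribution with 7 df = 0.605901.
Step 6: alpha = 0.1. fail to reject H0.

rho = 0.2000, p = 0.605901, fail to reject H0 at alpha = 0.1.


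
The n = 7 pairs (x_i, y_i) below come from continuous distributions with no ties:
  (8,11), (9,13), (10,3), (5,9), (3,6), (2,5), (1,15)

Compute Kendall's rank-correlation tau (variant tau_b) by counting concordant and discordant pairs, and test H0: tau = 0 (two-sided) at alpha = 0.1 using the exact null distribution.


Step 1: Enumerate the 21 unordered pairs (i,j) with i<j and classify each by sign(x_j-x_i) * sign(y_j-y_i).
  (1,2):dx=+1,dy=+2->C; (1,3):dx=+2,dy=-8->D; (1,4):dx=-3,dy=-2->C; (1,5):dx=-5,dy=-5->C
  (1,6):dx=-6,dy=-6->C; (1,7):dx=-7,dy=+4->D; (2,3):dx=+1,dy=-10->D; (2,4):dx=-4,dy=-4->C
  (2,5):dx=-6,dy=-7->C; (2,6):dx=-7,dy=-8->C; (2,7):dx=-8,dy=+2->D; (3,4):dx=-5,dy=+6->D
  (3,5):dx=-7,dy=+3->D; (3,6):dx=-8,dy=+2->D; (3,7):dx=-9,dy=+12->D; (4,5):dx=-2,dy=-3->C
  (4,6):dx=-3,dy=-4->C; (4,7):dx=-4,dy=+6->D; (5,6):dx=-1,dy=-1->C; (5,7):dx=-2,dy=+9->D
  (6,7):dx=-1,dy=+10->D
Step 2: C = 10, D = 11, total pairs = 21.
Step 3: tau = (C - D)/(n(n-1)/2) = (10 - 11)/21 = -0.047619.
Step 4: Exact two-sided p-value (enumerate n! = 5040 permutations of y under H0): p = 1.000000.
Step 5: alpha = 0.1. fail to reject H0.

tau_b = -0.0476 (C=10, D=11), p = 1.000000, fail to reject H0.


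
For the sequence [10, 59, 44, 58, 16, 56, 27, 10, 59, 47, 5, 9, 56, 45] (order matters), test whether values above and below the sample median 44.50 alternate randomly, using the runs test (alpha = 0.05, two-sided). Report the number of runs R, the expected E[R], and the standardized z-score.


Step 1: Compute median = 44.50; label A = above, B = below.
Labels in order: BABABABBAABBAA  (n_A = 7, n_B = 7)
Step 2: Count runs R = 10.
Step 3: Under H0 (random ordering), E[R] = 2*n_A*n_B/(n_A+n_B) + 1 = 2*7*7/14 + 1 = 8.0000.
        Var[R] = 2*n_A*n_B*(2*n_A*n_B - n_A - n_B) / ((n_A+n_B)^2 * (n_A+n_B-1)) = 8232/2548 = 3.2308.
        SD[R] = 1.7974.
Step 4: Continuity-corrected z = (R - 0.5 - E[R]) / SD[R] = (10 - 0.5 - 8.0000) / 1.7974 = 0.8345.
Step 5: Two-sided p-value via normal approximation = 2*(1 - Phi(|z|)) = 0.403986.
Step 6: alpha = 0.05. fail to reject H0.

R = 10, z = 0.8345, p = 0.403986, fail to reject H0.


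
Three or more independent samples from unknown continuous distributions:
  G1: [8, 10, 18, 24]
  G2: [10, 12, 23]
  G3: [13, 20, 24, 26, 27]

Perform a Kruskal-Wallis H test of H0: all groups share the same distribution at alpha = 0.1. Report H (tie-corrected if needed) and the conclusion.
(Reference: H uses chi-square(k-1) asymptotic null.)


Step 1: Combine all N = 12 observations and assign midranks.
sorted (value, group, rank): (8,G1,1), (10,G1,2.5), (10,G2,2.5), (12,G2,4), (13,G3,5), (18,G1,6), (20,G3,7), (23,G2,8), (24,G1,9.5), (24,G3,9.5), (26,G3,11), (27,G3,12)
Step 2: Sum ranks within each group.
R_1 = 19 (n_1 = 4)
R_2 = 14.5 (n_2 = 3)
R_3 = 44.5 (n_3 = 5)
Step 3: H = 12/(N(N+1)) * sum(R_i^2/n_i) - 3(N+1)
     = 12/(12*13) * (19^2/4 + 14.5^2/3 + 44.5^2/5) - 3*13
     = 0.076923 * 556.383 - 39
     = 3.798718.
Step 4: Ties present; correction factor C = 1 - 12/(12^3 - 12) = 0.993007. Corrected H = 3.798718 / 0.993007 = 3.825469.
Step 5: Under H0, H ~ chi^2(2); p-value = 0.147676.
Step 6: alpha = 0.1. fail to reject H0.

H = 3.8255, df = 2, p = 0.147676, fail to reject H0.


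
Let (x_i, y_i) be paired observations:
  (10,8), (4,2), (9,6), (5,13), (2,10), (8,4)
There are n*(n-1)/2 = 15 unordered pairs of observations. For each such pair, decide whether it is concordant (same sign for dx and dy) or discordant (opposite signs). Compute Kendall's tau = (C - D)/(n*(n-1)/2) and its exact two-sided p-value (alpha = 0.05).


Step 1: Enumerate the 15 unordered pairs (i,j) with i<j and classify each by sign(x_j-x_i) * sign(y_j-y_i).
  (1,2):dx=-6,dy=-6->C; (1,3):dx=-1,dy=-2->C; (1,4):dx=-5,dy=+5->D; (1,5):dx=-8,dy=+2->D
  (1,6):dx=-2,dy=-4->C; (2,3):dx=+5,dy=+4->C; (2,4):dx=+1,dy=+11->C; (2,5):dx=-2,dy=+8->D
  (2,6):dx=+4,dy=+2->C; (3,4):dx=-4,dy=+7->D; (3,5):dx=-7,dy=+4->D; (3,6):dx=-1,dy=-2->C
  (4,5):dx=-3,dy=-3->C; (4,6):dx=+3,dy=-9->D; (5,6):dx=+6,dy=-6->D
Step 2: C = 8, D = 7, total pairs = 15.
Step 3: tau = (C - D)/(n(n-1)/2) = (8 - 7)/15 = 0.066667.
Step 4: Exact two-sided p-value (enumerate n! = 720 permutations of y under H0): p = 1.000000.
Step 5: alpha = 0.05. fail to reject H0.

tau_b = 0.0667 (C=8, D=7), p = 1.000000, fail to reject H0.


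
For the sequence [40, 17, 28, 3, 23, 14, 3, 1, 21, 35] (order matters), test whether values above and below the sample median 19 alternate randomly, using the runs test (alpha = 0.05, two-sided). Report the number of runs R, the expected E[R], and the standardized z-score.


Step 1: Compute median = 19; label A = above, B = below.
Labels in order: ABABABBBAA  (n_A = 5, n_B = 5)
Step 2: Count runs R = 7.
Step 3: Under H0 (random ordering), E[R] = 2*n_A*n_B/(n_A+n_B) + 1 = 2*5*5/10 + 1 = 6.0000.
        Var[R] = 2*n_A*n_B*(2*n_A*n_B - n_A - n_B) / ((n_A+n_B)^2 * (n_A+n_B-1)) = 2000/900 = 2.2222.
        SD[R] = 1.4907.
Step 4: Continuity-corrected z = (R - 0.5 - E[R]) / SD[R] = (7 - 0.5 - 6.0000) / 1.4907 = 0.3354.
Step 5: Two-sided p-value via normal approximation = 2*(1 - Phi(|z|)) = 0.737316.
Step 6: alpha = 0.05. fail to reject H0.

R = 7, z = 0.3354, p = 0.737316, fail to reject H0.


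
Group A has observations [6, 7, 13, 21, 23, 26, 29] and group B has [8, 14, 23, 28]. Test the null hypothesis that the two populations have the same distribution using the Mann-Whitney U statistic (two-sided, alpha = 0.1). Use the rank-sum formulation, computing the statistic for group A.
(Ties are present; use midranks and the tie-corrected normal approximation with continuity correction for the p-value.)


Step 1: Combine and sort all 11 observations; assign midranks.
sorted (value, group): (6,X), (7,X), (8,Y), (13,X), (14,Y), (21,X), (23,X), (23,Y), (26,X), (28,Y), (29,X)
ranks: 6->1, 7->2, 8->3, 13->4, 14->5, 21->6, 23->7.5, 23->7.5, 26->9, 28->10, 29->11
Step 2: Rank sum for X: R1 = 1 + 2 + 4 + 6 + 7.5 + 9 + 11 = 40.5.
Step 3: U_X = R1 - n1(n1+1)/2 = 40.5 - 7*8/2 = 40.5 - 28 = 12.5.
       U_Y = n1*n2 - U_X = 28 - 12.5 = 15.5.
Step 4: Ties are present, so use the tie-corrected normal approximation (with continuity correction) for the p-value.
Step 5: p-value = 0.849769; compare to alpha = 0.1. fail to reject H0.

U_X = 12.5, p = 0.849769, fail to reject H0 at alpha = 0.1.


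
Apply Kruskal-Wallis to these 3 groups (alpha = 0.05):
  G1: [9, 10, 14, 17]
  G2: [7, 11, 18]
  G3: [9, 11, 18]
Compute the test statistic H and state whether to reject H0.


Step 1: Combine all N = 10 observations and assign midranks.
sorted (value, group, rank): (7,G2,1), (9,G1,2.5), (9,G3,2.5), (10,G1,4), (11,G2,5.5), (11,G3,5.5), (14,G1,7), (17,G1,8), (18,G2,9.5), (18,G3,9.5)
Step 2: Sum ranks within each group.
R_1 = 21.5 (n_1 = 4)
R_2 = 16 (n_2 = 3)
R_3 = 17.5 (n_3 = 3)
Step 3: H = 12/(N(N+1)) * sum(R_i^2/n_i) - 3(N+1)
     = 12/(10*11) * (21.5^2/4 + 16^2/3 + 17.5^2/3) - 3*11
     = 0.109091 * 302.979 - 33
     = 0.052273.
Step 4: Ties present; correction factor C = 1 - 18/(10^3 - 10) = 0.981818. Corrected H = 0.052273 / 0.981818 = 0.053241.
Step 5: Under H0, H ~ chi^2(2); p-value = 0.973731.
Step 6: alpha = 0.05. fail to reject H0.

H = 0.0532, df = 2, p = 0.973731, fail to reject H0.


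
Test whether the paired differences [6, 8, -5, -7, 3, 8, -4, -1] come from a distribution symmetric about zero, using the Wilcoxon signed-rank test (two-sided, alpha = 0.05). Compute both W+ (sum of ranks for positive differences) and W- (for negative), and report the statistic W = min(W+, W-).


Step 1: Drop any zero differences (none here) and take |d_i|.
|d| = [6, 8, 5, 7, 3, 8, 4, 1]
Step 2: Midrank |d_i| (ties get averaged ranks).
ranks: |6|->5, |8|->7.5, |5|->4, |7|->6, |3|->2, |8|->7.5, |4|->3, |1|->1
Step 3: Attach original signs; sum ranks with positive sign and with negative sign.
W+ = 5 + 7.5 + 2 + 7.5 = 22
W- = 4 + 6 + 3 + 1 = 14
(Check: W+ + W- = 36 should equal n(n+1)/2 = 36.)
Step 4: Test statistic W = min(W+, W-) = 14.
Step 5: Ties in |d|, so use the tie-corrected normal approximation.
        E[W] = n(n+1)/4 = 8*9/4 = 18.
        Tie groups: |d|=8 (t=2); sum(t^3 - t) = 6.
        Var[W] = n(n+1)(2n+1)/24 - sum(t^3-t)/48 = 1224/24 - 6/48 = 50.875.
        z = (W - E[W]) / sqrt(Var[W]) = (14 - 18) / 7.1327 = -0.5608.
        Two-sided p = 2*Phi(z) = 0.574934.
Step 6: alpha = 0.05. fail to reject H0.

W+ = 22, W- = 14, W = min = 14, p = 0.574934, fail to reject H0.
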